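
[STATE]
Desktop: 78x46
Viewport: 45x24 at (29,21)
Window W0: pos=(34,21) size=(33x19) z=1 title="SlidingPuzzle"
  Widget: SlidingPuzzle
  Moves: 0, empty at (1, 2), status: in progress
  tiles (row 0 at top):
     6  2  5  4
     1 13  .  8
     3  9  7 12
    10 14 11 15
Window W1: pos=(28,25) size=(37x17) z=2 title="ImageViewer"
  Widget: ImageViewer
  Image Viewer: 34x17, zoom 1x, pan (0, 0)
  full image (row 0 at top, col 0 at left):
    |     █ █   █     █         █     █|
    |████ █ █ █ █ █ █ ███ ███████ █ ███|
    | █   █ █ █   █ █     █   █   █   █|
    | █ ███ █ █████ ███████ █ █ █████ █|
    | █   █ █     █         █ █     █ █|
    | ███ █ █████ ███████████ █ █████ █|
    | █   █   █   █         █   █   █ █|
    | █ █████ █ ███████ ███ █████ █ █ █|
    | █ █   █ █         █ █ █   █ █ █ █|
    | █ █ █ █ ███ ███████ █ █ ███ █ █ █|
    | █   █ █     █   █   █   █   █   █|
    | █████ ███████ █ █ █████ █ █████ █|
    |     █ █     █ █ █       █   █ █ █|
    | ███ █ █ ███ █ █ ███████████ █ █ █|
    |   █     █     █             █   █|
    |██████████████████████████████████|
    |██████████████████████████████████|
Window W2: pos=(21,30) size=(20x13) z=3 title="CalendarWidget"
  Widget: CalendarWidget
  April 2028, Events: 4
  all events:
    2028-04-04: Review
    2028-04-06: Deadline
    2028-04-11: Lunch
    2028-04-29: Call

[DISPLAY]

     ┏━━━━━━━━━━━━━━━━━━━━━━━━━━━━━━━┓       
     ┃ SlidingPuzzle                 ┃       
     ┠───────────────────────────────┨       
     ┃┌────┬────┬────┬────┐          ┃       
━━━━━━━━━━━━━━━━━━━━━━━━━━━━━━━━━━━┓ ┃       
 ImageViewer                       ┃ ┃       
───────────────────────────────────┨ ┃       
     █ █   █     █         █     █ ┃ ┃       
████ █ █ █ █ █ █ ███ ███████ █ ███ ┃ ┃       
━━━━━━━━━━━┓ █ █     █   █   █   █ ┃ ┃       
arWidget   ┃██ ███████ █ █ █████ █ ┃ ┃       
───────────┨ █         █ █     █ █ ┃ ┃       
il 2028    ┃ ███████████ █ █████ █ ┃ ┃       
e Th Fr Sa ┃ █         █   █   █ █ ┃ ┃       
         1 ┃██████ ███ █████ █ █ █ ┃ ┃       
 5  6*  7  ┃       █ █ █   █ █ █ █ ┃ ┃       
12 13 14 15┃ ███████ █ █ ███ █ █ █ ┃ ┃       
9 20 21 22 ┃ █   █   █   █   █   █ ┃ ┃       
6 27 28 29*┃██ █ █ █████ █ █████ █ ┃━┛       
           ┃ █ █ █       █   █ █ █ ┃         
           ┃━━━━━━━━━━━━━━━━━━━━━━━┛         
━━━━━━━━━━━┛                                 
                                             
                                             


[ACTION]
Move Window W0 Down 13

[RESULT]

                                             
                                             
                                             
                                             
━━━━━━━━━━━━━━━━━━━━━━━━━━━━━━━━━━━┓         
 ImageViewer                       ┃         
───────────────────────────────────┨━┓       
     █ █   █     █         █     █ ┃ ┃       
████ █ █ █ █ █ █ ███ ███████ █ ███ ┃─┨       
━━━━━━━━━━━┓ █ █     █   █   █   █ ┃ ┃       
arWidget   ┃██ ███████ █ █ █████ █ ┃ ┃       
───────────┨ █         █ █     █ █ ┃ ┃       
il 2028    ┃ ███████████ █ █████ █ ┃ ┃       
e Th Fr Sa ┃ █         █   █   █ █ ┃ ┃       
         1 ┃██████ ███ █████ █ █ █ ┃ ┃       
 5  6*  7  ┃       █ █ █   █ █ █ █ ┃ ┃       
12 13 14 15┃ ███████ █ █ ███ █ █ █ ┃ ┃       
9 20 21 22 ┃ █   █   █   █   █   █ ┃ ┃       
6 27 28 29*┃██ █ █ █████ █ █████ █ ┃ ┃       
           ┃ █ █ █       █   █ █ █ ┃ ┃       
           ┃━━━━━━━━━━━━━━━━━━━━━━━┛ ┃       
━━━━━━━━━━━┛                         ┃       
     ┃                               ┃       
     ┃                               ┃       


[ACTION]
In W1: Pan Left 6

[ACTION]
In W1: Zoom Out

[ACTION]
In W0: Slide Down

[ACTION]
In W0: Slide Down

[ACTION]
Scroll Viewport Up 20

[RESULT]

                                             
                                             
                                             
                                             
                                             
                                             
                                             
                                             
                                             
                                             
                                             
                                             
                                             
                                             
                                             
                                             
                                             
                                             
                                             
                                             
                                             
                                             
                                             
                                             


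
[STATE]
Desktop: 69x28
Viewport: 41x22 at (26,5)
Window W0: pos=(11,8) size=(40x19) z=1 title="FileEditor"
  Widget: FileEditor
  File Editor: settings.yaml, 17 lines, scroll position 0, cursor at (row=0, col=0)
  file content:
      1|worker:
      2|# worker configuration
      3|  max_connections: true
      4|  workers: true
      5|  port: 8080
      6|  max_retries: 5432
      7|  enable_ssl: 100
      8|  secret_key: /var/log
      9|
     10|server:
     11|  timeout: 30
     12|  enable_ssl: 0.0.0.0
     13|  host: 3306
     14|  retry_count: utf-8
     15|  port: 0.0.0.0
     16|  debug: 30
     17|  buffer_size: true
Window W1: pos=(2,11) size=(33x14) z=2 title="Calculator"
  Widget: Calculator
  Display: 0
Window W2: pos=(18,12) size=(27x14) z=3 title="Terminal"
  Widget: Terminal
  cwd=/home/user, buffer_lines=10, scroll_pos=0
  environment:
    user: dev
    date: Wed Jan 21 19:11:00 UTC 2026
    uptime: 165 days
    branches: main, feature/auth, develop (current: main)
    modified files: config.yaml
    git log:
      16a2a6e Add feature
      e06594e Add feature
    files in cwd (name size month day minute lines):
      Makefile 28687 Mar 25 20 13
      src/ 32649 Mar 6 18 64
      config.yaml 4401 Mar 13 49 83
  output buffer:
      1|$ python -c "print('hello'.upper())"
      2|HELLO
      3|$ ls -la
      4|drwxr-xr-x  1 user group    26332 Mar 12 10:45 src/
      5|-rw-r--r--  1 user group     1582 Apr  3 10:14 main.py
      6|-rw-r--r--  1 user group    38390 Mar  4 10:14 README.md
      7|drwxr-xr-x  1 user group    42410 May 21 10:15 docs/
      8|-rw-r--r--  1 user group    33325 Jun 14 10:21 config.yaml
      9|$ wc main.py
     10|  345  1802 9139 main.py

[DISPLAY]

                                         
                                         
                                         
━━━━━━━━━━━━━━━━━━━━━━━━┓                
                        ┃                
────────────────────────┨                
━━━━━━━━┓              ▲┃                
━━━━━━━━━━━━━━━━━━┓    █┃                
al                ┃    ░┃                
──────────────────┨    ░┃                
n -c "print('hello┃    ░┃                
                  ┃    ░┃                
a                 ┃    ░┃                
r-x  1 user group ┃    ░┃                
r--  1 user group ┃    ░┃                
r--  1 user group ┃    ░┃                
r-x  1 user group ┃    ░┃                
r--  1 user group ┃    ░┃                
in.py             ┃    ░┃                
1802 9139 main.py ┃    ░┃                
━━━━━━━━━━━━━━━━━━┛    ▼┃                
━━━━━━━━━━━━━━━━━━━━━━━━┛                


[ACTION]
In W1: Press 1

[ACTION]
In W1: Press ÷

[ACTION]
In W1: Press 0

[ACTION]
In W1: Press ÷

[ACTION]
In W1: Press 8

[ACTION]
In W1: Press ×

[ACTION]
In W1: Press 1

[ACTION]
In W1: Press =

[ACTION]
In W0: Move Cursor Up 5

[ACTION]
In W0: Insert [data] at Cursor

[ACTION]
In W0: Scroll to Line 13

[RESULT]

                                         
                                         
                                         
━━━━━━━━━━━━━━━━━━━━━━━━┓                
                        ┃                
────────────────────────┨                
━━━━━━━━┓              ▲┃                
━━━━━━━━━━━━━━━━━━┓    ░┃                
al                ┃    ░┃                
──────────────────┨    ░┃                
n -c "print('hello┃    ░┃                
                  ┃    ░┃                
a                 ┃    ░┃                
r-x  1 user group ┃    ░┃                
r--  1 user group ┃    ░┃                
r--  1 user group ┃    ░┃                
r-x  1 user group ┃    ░┃                
r--  1 user group ┃    ░┃                
in.py             ┃    ░┃                
1802 9139 main.py ┃    █┃                
━━━━━━━━━━━━━━━━━━┛    ▼┃                
━━━━━━━━━━━━━━━━━━━━━━━━┛                


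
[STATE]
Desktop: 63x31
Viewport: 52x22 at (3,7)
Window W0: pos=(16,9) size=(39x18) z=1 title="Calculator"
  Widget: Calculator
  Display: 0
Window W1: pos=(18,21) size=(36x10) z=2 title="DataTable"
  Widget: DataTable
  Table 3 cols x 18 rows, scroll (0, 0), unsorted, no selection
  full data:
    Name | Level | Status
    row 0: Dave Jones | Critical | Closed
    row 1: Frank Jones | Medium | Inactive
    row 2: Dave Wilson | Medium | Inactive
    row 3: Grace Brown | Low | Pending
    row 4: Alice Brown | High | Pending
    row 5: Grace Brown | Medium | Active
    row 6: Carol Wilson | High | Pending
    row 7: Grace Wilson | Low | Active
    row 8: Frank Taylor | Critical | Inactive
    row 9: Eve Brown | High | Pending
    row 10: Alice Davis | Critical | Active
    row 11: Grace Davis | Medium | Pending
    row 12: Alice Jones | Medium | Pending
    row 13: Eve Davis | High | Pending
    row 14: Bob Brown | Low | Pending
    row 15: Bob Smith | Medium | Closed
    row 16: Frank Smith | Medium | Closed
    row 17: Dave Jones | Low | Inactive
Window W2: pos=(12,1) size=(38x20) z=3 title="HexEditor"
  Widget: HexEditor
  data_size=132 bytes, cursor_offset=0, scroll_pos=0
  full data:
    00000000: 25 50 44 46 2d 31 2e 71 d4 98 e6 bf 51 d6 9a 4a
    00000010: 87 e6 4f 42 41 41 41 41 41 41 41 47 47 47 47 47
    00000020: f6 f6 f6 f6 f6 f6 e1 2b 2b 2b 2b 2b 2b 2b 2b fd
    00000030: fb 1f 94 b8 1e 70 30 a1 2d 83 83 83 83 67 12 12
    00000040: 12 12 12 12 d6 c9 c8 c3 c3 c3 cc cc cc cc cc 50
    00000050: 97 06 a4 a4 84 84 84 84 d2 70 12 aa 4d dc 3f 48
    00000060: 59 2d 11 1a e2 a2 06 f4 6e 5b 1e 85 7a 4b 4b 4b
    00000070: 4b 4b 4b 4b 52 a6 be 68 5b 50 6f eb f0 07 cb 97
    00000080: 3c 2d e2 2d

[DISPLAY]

         ┃00000030  fb 1f 94 b8 1e 70 30 a1  2┃     
         ┃00000040  12 12 12 12 d6 c9 c8 c3  c┃     
         ┃00000050  97 06 a4 a4 84 84 84 84  d┃━━━━┓
         ┃00000060  59 2d 11 1a e2 a2 06 f4  6┃    ┃
         ┃00000070  4b 4b 4b 4b 52 a6 be 68  5┃────┨
         ┃00000080  3c 2d e2 2d               ┃   0┃
         ┃                                    ┃    ┃
         ┃                                    ┃    ┃
         ┃                                    ┃    ┃
         ┃                                    ┃    ┃
         ┃                                    ┃    ┃
         ┃                                    ┃    ┃
         ┃                                    ┃    ┃
         ┗━━━━━━━━━━━━━━━━━━━━━━━━━━━━━━━━━━━━┛    ┃
             ┃├┏━━━━━━━━━━━━━━━━━━━━━━━━━━━━━━━━━━┓┃
             ┃│┃ DataTable                        ┃┃
             ┃└┠──────────────────────────────────┨┃
             ┃ ┃Name        │Level   │Status      ┃┃
             ┃ ┃────────────┼────────┼────────    ┃┃
             ┗━┃Dave Jones  │Critical│Closed      ┃┛
               ┃Frank Jones │Medium  │Inactive    ┃ 
               ┃Dave Wilson │Medium  │Inactive    ┃ 


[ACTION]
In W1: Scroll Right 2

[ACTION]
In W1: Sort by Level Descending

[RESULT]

         ┃00000030  fb 1f 94 b8 1e 70 30 a1  2┃     
         ┃00000040  12 12 12 12 d6 c9 c8 c3  c┃     
         ┃00000050  97 06 a4 a4 84 84 84 84  d┃━━━━┓
         ┃00000060  59 2d 11 1a e2 a2 06 f4  6┃    ┃
         ┃00000070  4b 4b 4b 4b 52 a6 be 68  5┃────┨
         ┃00000080  3c 2d e2 2d               ┃   0┃
         ┃                                    ┃    ┃
         ┃                                    ┃    ┃
         ┃                                    ┃    ┃
         ┃                                    ┃    ┃
         ┃                                    ┃    ┃
         ┃                                    ┃    ┃
         ┃                                    ┃    ┃
         ┗━━━━━━━━━━━━━━━━━━━━━━━━━━━━━━━━━━━━┛    ┃
             ┃├┏━━━━━━━━━━━━━━━━━━━━━━━━━━━━━━━━━━┓┃
             ┃│┃ DataTable                        ┃┃
             ┃└┠──────────────────────────────────┨┃
             ┃ ┃Name        │Level  ▼│Status      ┃┃
             ┃ ┃────────────┼────────┼────────    ┃┃
             ┗━┃Frank Jones │Medium  │Inactive    ┃┛
               ┃Dave Wilson │Medium  │Inactive    ┃ 
               ┃Grace Brown │Medium  │Active      ┃ 


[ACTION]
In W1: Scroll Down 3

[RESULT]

         ┃00000030  fb 1f 94 b8 1e 70 30 a1  2┃     
         ┃00000040  12 12 12 12 d6 c9 c8 c3  c┃     
         ┃00000050  97 06 a4 a4 84 84 84 84  d┃━━━━┓
         ┃00000060  59 2d 11 1a e2 a2 06 f4  6┃    ┃
         ┃00000070  4b 4b 4b 4b 52 a6 be 68  5┃────┨
         ┃00000080  3c 2d e2 2d               ┃   0┃
         ┃                                    ┃    ┃
         ┃                                    ┃    ┃
         ┃                                    ┃    ┃
         ┃                                    ┃    ┃
         ┃                                    ┃    ┃
         ┃                                    ┃    ┃
         ┃                                    ┃    ┃
         ┗━━━━━━━━━━━━━━━━━━━━━━━━━━━━━━━━━━━━┛    ┃
             ┃├┏━━━━━━━━━━━━━━━━━━━━━━━━━━━━━━━━━━┓┃
             ┃│┃ DataTable                        ┃┃
             ┃└┠──────────────────────────────────┨┃
             ┃ ┃Name        │Level  ▼│Status      ┃┃
             ┃ ┃────────────┼────────┼────────    ┃┃
             ┗━┃Grace Davis │Medium  │Pending     ┃┛
               ┃Alice Jones │Medium  │Pending     ┃ 
               ┃Bob Smith   │Medium  │Closed      ┃ 


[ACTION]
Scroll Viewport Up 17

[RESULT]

                                                    
         ┏━━━━━━━━━━━━━━━━━━━━━━━━━━━━━━━━━━━━┓     
         ┃ HexEditor                          ┃     
         ┠────────────────────────────────────┨     
         ┃00000000  25 50 44 46 2d 31 2e 71  d┃     
         ┃00000010  87 e6 4f 42 41 41 41 41  4┃     
         ┃00000020  f6 f6 f6 f6 f6 f6 e1 2b  2┃     
         ┃00000030  fb 1f 94 b8 1e 70 30 a1  2┃     
         ┃00000040  12 12 12 12 d6 c9 c8 c3  c┃     
         ┃00000050  97 06 a4 a4 84 84 84 84  d┃━━━━┓
         ┃00000060  59 2d 11 1a e2 a2 06 f4  6┃    ┃
         ┃00000070  4b 4b 4b 4b 52 a6 be 68  5┃────┨
         ┃00000080  3c 2d e2 2d               ┃   0┃
         ┃                                    ┃    ┃
         ┃                                    ┃    ┃
         ┃                                    ┃    ┃
         ┃                                    ┃    ┃
         ┃                                    ┃    ┃
         ┃                                    ┃    ┃
         ┃                                    ┃    ┃
         ┗━━━━━━━━━━━━━━━━━━━━━━━━━━━━━━━━━━━━┛    ┃
             ┃├┏━━━━━━━━━━━━━━━━━━━━━━━━━━━━━━━━━━┓┃


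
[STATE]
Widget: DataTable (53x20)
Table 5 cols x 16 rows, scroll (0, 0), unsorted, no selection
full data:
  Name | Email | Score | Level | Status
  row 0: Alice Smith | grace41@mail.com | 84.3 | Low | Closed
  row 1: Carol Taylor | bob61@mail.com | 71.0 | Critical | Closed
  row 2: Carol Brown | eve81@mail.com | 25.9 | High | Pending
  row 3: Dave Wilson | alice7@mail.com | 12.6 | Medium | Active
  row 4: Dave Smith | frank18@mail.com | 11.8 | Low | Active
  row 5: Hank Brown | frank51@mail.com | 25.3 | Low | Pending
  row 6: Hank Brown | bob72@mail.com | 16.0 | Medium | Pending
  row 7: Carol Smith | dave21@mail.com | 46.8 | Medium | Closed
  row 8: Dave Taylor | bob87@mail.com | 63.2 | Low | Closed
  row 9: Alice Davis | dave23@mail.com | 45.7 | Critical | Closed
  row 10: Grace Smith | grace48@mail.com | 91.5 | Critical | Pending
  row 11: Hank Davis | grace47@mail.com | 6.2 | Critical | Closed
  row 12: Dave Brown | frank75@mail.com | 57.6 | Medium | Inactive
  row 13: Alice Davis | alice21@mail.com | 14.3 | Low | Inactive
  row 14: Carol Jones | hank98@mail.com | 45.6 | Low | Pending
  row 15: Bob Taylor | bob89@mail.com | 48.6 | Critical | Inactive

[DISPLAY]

Name        │Email           │Score│Level   │Status  
────────────┼────────────────┼─────┼────────┼────────
Alice Smith │grace41@mail.com│84.3 │Low     │Closed  
Carol Taylor│bob61@mail.com  │71.0 │Critical│Closed  
Carol Brown │eve81@mail.com  │25.9 │High    │Pending 
Dave Wilson │alice7@mail.com │12.6 │Medium  │Active  
Dave Smith  │frank18@mail.com│11.8 │Low     │Active  
Hank Brown  │frank51@mail.com│25.3 │Low     │Pending 
Hank Brown  │bob72@mail.com  │16.0 │Medium  │Pending 
Carol Smith │dave21@mail.com │46.8 │Medium  │Closed  
Dave Taylor │bob87@mail.com  │63.2 │Low     │Closed  
Alice Davis │dave23@mail.com │45.7 │Critical│Closed  
Grace Smith │grace48@mail.com│91.5 │Critical│Pending 
Hank Davis  │grace47@mail.com│6.2  │Critical│Closed  
Dave Brown  │frank75@mail.com│57.6 │Medium  │Inactive
Alice Davis │alice21@mail.com│14.3 │Low     │Inactive
Carol Jones │hank98@mail.com │45.6 │Low     │Pending 
Bob Taylor  │bob89@mail.com  │48.6 │Critical│Inactive
                                                     
                                                     


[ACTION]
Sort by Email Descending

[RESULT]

Name        │Email          ▼│Score│Level   │Status  
────────────┼────────────────┼─────┼────────┼────────
Carol Jones │hank98@mail.com │45.6 │Low     │Pending 
Grace Smith │grace48@mail.com│91.5 │Critical│Pending 
Hank Davis  │grace47@mail.com│6.2  │Critical│Closed  
Alice Smith │grace41@mail.com│84.3 │Low     │Closed  
Dave Brown  │frank75@mail.com│57.6 │Medium  │Inactive
Hank Brown  │frank51@mail.com│25.3 │Low     │Pending 
Dave Smith  │frank18@mail.com│11.8 │Low     │Active  
Carol Brown │eve81@mail.com  │25.9 │High    │Pending 
Alice Davis │dave23@mail.com │45.7 │Critical│Closed  
Carol Smith │dave21@mail.com │46.8 │Medium  │Closed  
Bob Taylor  │bob89@mail.com  │48.6 │Critical│Inactive
Dave Taylor │bob87@mail.com  │63.2 │Low     │Closed  
Hank Brown  │bob72@mail.com  │16.0 │Medium  │Pending 
Carol Taylor│bob61@mail.com  │71.0 │Critical│Closed  
Dave Wilson │alice7@mail.com │12.6 │Medium  │Active  
Alice Davis │alice21@mail.com│14.3 │Low     │Inactive
                                                     
                                                     


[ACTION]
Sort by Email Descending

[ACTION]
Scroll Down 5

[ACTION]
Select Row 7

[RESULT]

Name        │Email          ▼│Score│Level   │Status  
────────────┼────────────────┼─────┼────────┼────────
Carol Jones │hank98@mail.com │45.6 │Low     │Pending 
Grace Smith │grace48@mail.com│91.5 │Critical│Pending 
Hank Davis  │grace47@mail.com│6.2  │Critical│Closed  
Alice Smith │grace41@mail.com│84.3 │Low     │Closed  
Dave Brown  │frank75@mail.com│57.6 │Medium  │Inactive
Hank Brown  │frank51@mail.com│25.3 │Low     │Pending 
Dave Smith  │frank18@mail.com│11.8 │Low     │Active  
>arol Brown │eve81@mail.com  │25.9 │High    │Pending 
Alice Davis │dave23@mail.com │45.7 │Critical│Closed  
Carol Smith │dave21@mail.com │46.8 │Medium  │Closed  
Bob Taylor  │bob89@mail.com  │48.6 │Critical│Inactive
Dave Taylor │bob87@mail.com  │63.2 │Low     │Closed  
Hank Brown  │bob72@mail.com  │16.0 │Medium  │Pending 
Carol Taylor│bob61@mail.com  │71.0 │Critical│Closed  
Dave Wilson │alice7@mail.com │12.6 │Medium  │Active  
Alice Davis │alice21@mail.com│14.3 │Low     │Inactive
                                                     
                                                     


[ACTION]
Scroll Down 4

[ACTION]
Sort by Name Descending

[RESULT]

Name       ▼│Email           │Score│Level   │Status  
────────────┼────────────────┼─────┼────────┼────────
Hank Davis  │grace47@mail.com│6.2  │Critical│Closed  
Hank Brown  │frank51@mail.com│25.3 │Low     │Pending 
Hank Brown  │bob72@mail.com  │16.0 │Medium  │Pending 
Grace Smith │grace48@mail.com│91.5 │Critical│Pending 
Dave Wilson │alice7@mail.com │12.6 │Medium  │Active  
Dave Taylor │bob87@mail.com  │63.2 │Low     │Closed  
Dave Smith  │frank18@mail.com│11.8 │Low     │Active  
>ave Brown  │frank75@mail.com│57.6 │Medium  │Inactive
Carol Taylor│bob61@mail.com  │71.0 │Critical│Closed  
Carol Smith │dave21@mail.com │46.8 │Medium  │Closed  
Carol Jones │hank98@mail.com │45.6 │Low     │Pending 
Carol Brown │eve81@mail.com  │25.9 │High    │Pending 
Bob Taylor  │bob89@mail.com  │48.6 │Critical│Inactive
Alice Smith │grace41@mail.com│84.3 │Low     │Closed  
Alice Davis │dave23@mail.com │45.7 │Critical│Closed  
Alice Davis │alice21@mail.com│14.3 │Low     │Inactive
                                                     
                                                     


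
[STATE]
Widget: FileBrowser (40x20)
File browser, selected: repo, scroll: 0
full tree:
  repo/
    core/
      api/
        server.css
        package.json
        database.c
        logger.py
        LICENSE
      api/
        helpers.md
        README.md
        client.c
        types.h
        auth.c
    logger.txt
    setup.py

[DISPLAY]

> [-] repo/                             
    [+] core/                           
    logger.txt                          
    setup.py                            
                                        
                                        
                                        
                                        
                                        
                                        
                                        
                                        
                                        
                                        
                                        
                                        
                                        
                                        
                                        
                                        


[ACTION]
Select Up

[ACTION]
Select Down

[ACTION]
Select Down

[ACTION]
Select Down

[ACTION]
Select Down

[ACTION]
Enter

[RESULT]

  [-] repo/                             
    [+] core/                           
    logger.txt                          
  > setup.py                            
                                        
                                        
                                        
                                        
                                        
                                        
                                        
                                        
                                        
                                        
                                        
                                        
                                        
                                        
                                        
                                        


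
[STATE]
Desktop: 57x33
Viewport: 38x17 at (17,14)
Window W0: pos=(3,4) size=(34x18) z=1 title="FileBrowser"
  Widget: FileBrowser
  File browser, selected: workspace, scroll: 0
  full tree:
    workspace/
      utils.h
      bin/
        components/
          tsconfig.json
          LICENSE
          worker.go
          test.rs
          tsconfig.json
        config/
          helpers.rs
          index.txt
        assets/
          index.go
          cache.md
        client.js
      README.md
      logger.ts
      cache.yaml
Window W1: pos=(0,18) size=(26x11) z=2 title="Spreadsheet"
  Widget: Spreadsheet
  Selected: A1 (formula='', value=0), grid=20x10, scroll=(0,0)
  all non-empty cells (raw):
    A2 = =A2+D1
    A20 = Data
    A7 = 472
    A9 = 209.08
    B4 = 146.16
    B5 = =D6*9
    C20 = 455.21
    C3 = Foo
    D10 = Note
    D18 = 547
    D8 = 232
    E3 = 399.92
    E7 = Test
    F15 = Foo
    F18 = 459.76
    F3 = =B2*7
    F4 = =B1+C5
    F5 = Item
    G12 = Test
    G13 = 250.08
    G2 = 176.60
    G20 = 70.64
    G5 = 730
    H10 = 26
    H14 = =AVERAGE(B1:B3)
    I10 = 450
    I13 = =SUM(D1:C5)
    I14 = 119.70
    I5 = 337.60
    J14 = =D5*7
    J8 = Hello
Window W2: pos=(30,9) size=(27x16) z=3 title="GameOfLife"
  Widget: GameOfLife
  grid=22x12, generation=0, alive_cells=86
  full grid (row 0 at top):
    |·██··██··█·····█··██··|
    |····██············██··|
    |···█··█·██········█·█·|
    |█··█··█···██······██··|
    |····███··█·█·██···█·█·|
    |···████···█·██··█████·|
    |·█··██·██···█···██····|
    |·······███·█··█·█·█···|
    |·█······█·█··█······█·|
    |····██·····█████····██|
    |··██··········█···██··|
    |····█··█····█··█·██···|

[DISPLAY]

             ┃····██············██··  
             ┃···█··█·██········█·█·  
             ┃█··█··█···██······██··  
             ┃····███··█·█·██···█·█·  
━━━━━━━━┓    ┃···████···█·██··█████·  
        ┃    ┃·█··██·██···█···██····  
────────┨    ┃·······███·█··█·█·█···  
        ┃━━━━┃·█······█·█··█······█·  
       C┃    ┃····██·····█████····██  
--------┃    ┃··██··········█···██··  
   0    ┃    ┗━━━━━━━━━━━━━━━━━━━━━━━━
   0    ┃                             
   0Foo ┃                             
6.16    ┃                             
━━━━━━━━┛                             
                                      
                                      


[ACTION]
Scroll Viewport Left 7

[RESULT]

                    ┃····██···········
                    ┃···█··█·██·······
                    ┃█··█··█···██·····
                    ┃····███··█·█·██··
━━━━━━━━━━━━━━━┓    ┃···████···█·██··█
eet            ┃    ┃·█··██·██···█···█
───────────────┨    ┃·······███·█··█·█
               ┃━━━━┃·█······█·█··█···
      B       C┃    ┃····██·····█████·
---------------┃    ┃··██··········█··
[0]       0    ┃    ┗━━━━━━━━━━━━━━━━━
!         0    ┃                      
  0       0Foo ┃                      
  0  146.16    ┃                      
━━━━━━━━━━━━━━━┛                      
                                      
                                      


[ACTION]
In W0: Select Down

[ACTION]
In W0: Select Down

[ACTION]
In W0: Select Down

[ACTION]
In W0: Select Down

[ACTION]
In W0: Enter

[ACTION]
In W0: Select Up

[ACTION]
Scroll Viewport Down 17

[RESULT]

                    ┃█··█··█···██·····
                    ┃····███··█·█·██··
━━━━━━━━━━━━━━━┓    ┃···████···█·██··█
eet            ┃    ┃·█··██·██···█···█
───────────────┨    ┃·······███·█··█·█
               ┃━━━━┃·█······█·█··█···
      B       C┃    ┃····██·····█████·
---------------┃    ┃··██··········█··
[0]       0    ┃    ┗━━━━━━━━━━━━━━━━━
!         0    ┃                      
  0       0Foo ┃                      
  0  146.16    ┃                      
━━━━━━━━━━━━━━━┛                      
                                      
                                      
                                      
                                      


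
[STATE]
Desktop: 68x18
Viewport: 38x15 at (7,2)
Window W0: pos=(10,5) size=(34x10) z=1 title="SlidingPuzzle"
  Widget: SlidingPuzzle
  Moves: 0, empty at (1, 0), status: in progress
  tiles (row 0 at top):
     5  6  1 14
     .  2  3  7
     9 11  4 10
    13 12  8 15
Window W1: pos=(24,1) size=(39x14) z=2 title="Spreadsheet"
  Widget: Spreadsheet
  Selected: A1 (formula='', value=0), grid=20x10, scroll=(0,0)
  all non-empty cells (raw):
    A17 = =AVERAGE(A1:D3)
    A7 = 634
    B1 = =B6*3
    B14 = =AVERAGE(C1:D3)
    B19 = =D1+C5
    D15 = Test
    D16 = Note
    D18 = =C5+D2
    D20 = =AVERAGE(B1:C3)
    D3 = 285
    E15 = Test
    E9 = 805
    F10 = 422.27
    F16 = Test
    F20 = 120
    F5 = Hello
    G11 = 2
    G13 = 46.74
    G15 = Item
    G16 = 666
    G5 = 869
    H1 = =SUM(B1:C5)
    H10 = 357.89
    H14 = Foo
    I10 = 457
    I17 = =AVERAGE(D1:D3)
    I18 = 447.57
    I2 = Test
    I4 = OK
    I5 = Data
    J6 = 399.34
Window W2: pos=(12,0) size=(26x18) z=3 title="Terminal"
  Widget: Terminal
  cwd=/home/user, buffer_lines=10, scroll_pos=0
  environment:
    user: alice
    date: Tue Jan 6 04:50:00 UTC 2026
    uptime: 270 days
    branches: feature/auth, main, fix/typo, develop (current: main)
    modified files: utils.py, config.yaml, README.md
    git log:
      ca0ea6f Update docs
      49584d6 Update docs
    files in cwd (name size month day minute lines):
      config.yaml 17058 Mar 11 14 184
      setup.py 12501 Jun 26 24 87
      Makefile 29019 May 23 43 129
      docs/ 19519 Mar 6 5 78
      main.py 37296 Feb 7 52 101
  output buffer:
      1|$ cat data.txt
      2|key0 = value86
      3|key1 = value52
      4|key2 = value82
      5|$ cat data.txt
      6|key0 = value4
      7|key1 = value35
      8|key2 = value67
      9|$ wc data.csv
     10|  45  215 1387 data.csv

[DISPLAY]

     ┠────────────────────────┨       
     ┃$ cat data.txt          ┃───────
     ┃key0 = value86          ┃       
   ┏━┃key1 = value52          ┃  B    
   ┃ ┃key2 = value82          ┃-------
   ┠─┃$ cat data.txt          ┃      0
   ┃┌┃key0 = value4           ┃      0
   ┃│┃key1 = value35          ┃      0
   ┃├┃key2 = value67          ┃      0
   ┃│┃$ wc data.csv           ┃      0
   ┃├┃  45  215 1387 data.csv ┃      0
   ┃│┃$ █                     ┃      0
   ┗━┃                        ┃━━━━━━━
     ┃                        ┃       
     ┃                        ┃       


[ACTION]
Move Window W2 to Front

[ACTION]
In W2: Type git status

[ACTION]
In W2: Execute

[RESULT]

     ┠────────────────────────┨       
     ┃$ cat data.txt          ┃───────
     ┃key0 = value4           ┃       
   ┏━┃key1 = value35          ┃  B    
   ┃ ┃key2 = value67          ┃-------
   ┠─┃$ wc data.csv           ┃      0
   ┃┌┃  45  215 1387 data.csv ┃      0
   ┃│┃$ git status            ┃      0
   ┃├┃On branch main          ┃      0
   ┃│┃Changes not staged for c┃      0
   ┃├┃                        ┃      0
   ┃│┃        modified:   util┃      0
   ┗━┃        modified:   conf┃━━━━━━━
     ┃        modified:   READ┃       
     ┃$ █                     ┃       


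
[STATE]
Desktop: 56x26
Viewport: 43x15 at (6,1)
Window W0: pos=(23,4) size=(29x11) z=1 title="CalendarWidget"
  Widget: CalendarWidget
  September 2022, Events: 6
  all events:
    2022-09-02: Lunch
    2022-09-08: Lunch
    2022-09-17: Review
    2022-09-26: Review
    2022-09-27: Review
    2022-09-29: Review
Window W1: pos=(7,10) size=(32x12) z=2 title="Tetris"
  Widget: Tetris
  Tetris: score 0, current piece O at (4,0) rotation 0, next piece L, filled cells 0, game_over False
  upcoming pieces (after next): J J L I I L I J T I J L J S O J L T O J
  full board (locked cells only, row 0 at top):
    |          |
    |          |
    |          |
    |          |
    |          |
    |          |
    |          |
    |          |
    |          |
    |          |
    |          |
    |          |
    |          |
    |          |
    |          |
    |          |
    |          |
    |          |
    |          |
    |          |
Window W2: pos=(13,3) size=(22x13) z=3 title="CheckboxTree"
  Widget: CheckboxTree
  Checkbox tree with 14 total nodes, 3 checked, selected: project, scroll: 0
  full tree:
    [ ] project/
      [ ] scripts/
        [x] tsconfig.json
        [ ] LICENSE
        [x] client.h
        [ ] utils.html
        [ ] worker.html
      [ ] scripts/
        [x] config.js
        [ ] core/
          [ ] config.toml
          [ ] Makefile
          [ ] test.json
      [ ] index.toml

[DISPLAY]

                                           
                                           
       ┏━━━━━━━━━━━━━━━━━━━━┓              
       ┃ CheckboxTree       ┃━━━━━━━━━━━━━━
       ┠────────────────────┨dget          
       ┃>[-] project/       ┃──────────────
       ┃   [-] scripts/     ┃ember 2022    
       ┃     [x] tsconfig.js┃ Fr Sa Su     
       ┃     [ ] LICENSE    ┃  2*  3  4    
 ┏━━━━━┃     [x] client.h   ┃━━━┓ 10 11    
 ┃ Tetr┃     [ ] utils.html ┃   ┃17* 18    
 ┠─────┃     [ ] worker.html┃───┨24 25     
 ┃     ┃   [-] scripts/     ┃   ┃30        
 ┃     ┃     [x] config.js  ┃   ┃━━━━━━━━━━
 ┃     ┗━━━━━━━━━━━━━━━━━━━━┛   ┃          


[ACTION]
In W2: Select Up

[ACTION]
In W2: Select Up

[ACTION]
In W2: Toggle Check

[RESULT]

                                           
                                           
       ┏━━━━━━━━━━━━━━━━━━━━┓              
       ┃ CheckboxTree       ┃━━━━━━━━━━━━━━
       ┠────────────────────┨dget          
       ┃>[x] project/       ┃──────────────
       ┃   [x] scripts/     ┃ember 2022    
       ┃     [x] tsconfig.js┃ Fr Sa Su     
       ┃     [x] LICENSE    ┃  2*  3  4    
 ┏━━━━━┃     [x] client.h   ┃━━━┓ 10 11    
 ┃ Tetr┃     [x] utils.html ┃   ┃17* 18    
 ┠─────┃     [x] worker.html┃───┨24 25     
 ┃     ┃   [x] scripts/     ┃   ┃30        
 ┃     ┃     [x] config.js  ┃   ┃━━━━━━━━━━
 ┃     ┗━━━━━━━━━━━━━━━━━━━━┛   ┃          


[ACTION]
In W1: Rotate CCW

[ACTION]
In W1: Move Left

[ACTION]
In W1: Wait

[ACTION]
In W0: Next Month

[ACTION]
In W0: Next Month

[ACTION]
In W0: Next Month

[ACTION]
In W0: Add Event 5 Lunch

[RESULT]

                                           
                                           
       ┏━━━━━━━━━━━━━━━━━━━━┓              
       ┃ CheckboxTree       ┃━━━━━━━━━━━━━━
       ┠────────────────────┨dget          
       ┃>[x] project/       ┃──────────────
       ┃   [x] scripts/     ┃mber 2022     
       ┃     [x] tsconfig.js┃ Fr Sa Su     
       ┃     [x] LICENSE    ┃  2  3  4     
 ┏━━━━━┃     [x] client.h   ┃━━━┓ 10 11    
 ┃ Tetr┃     [x] utils.html ┃   ┃17 18     
 ┠─────┃     [x] worker.html┃───┨24 25     
 ┃     ┃   [x] scripts/     ┃   ┃31        
 ┃     ┃     [x] config.js  ┃   ┃━━━━━━━━━━
 ┃     ┗━━━━━━━━━━━━━━━━━━━━┛   ┃          
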